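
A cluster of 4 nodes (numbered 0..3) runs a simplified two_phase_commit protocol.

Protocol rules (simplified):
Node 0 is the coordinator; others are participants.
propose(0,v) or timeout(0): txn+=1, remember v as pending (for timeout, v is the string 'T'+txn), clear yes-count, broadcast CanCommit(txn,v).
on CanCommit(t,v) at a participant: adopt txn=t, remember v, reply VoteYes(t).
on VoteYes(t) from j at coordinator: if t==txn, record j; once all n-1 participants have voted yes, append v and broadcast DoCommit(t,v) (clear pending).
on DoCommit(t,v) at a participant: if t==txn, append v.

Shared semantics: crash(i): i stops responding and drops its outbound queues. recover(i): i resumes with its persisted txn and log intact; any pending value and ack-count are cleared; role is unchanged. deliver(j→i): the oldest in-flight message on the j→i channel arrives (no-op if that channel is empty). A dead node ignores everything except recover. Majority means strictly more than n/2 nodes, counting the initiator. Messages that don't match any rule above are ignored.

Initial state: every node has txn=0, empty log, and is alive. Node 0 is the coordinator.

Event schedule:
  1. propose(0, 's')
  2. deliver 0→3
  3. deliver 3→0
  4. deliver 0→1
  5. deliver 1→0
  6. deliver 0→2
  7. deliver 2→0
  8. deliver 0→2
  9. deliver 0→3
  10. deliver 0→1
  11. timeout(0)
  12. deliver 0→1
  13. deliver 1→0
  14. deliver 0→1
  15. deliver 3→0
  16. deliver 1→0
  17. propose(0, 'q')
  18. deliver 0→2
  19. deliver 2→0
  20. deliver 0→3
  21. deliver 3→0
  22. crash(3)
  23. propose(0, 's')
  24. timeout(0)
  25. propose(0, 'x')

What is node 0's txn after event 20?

e1 propose(0,'s'): 0[coor,t=1,-]
e2 deliver 0→3: 3[part,t=1,-]
e3 deliver 3→0: ·
e4 deliver 0→1: 1[part,t=1,-]
e5 deliver 1→0: ·
e6 deliver 0→2: 2[part,t=1,-]
e7 deliver 2→0: 0[coor,t=1,s]
e8 deliver 0→2: 2[part,t=1,s]
e9 deliver 0→3: 3[part,t=1,s]
e10 deliver 0→1: 1[part,t=1,s]
e11 timeout(0): 0[coor,t=2,s]
e12 deliver 0→1: 1[part,t=2,s]
e13 deliver 1→0: ·
e14 deliver 0→1: ·
e15 deliver 3→0: ·
e16 deliver 1→0: ·
e17 propose(0,'q'): 0[coor,t=3,s]
e18 deliver 0→2: 2[part,t=2,s]
e19 deliver 2→0: ·
e20 deliver 0→3: 3[part,t=2,s]

3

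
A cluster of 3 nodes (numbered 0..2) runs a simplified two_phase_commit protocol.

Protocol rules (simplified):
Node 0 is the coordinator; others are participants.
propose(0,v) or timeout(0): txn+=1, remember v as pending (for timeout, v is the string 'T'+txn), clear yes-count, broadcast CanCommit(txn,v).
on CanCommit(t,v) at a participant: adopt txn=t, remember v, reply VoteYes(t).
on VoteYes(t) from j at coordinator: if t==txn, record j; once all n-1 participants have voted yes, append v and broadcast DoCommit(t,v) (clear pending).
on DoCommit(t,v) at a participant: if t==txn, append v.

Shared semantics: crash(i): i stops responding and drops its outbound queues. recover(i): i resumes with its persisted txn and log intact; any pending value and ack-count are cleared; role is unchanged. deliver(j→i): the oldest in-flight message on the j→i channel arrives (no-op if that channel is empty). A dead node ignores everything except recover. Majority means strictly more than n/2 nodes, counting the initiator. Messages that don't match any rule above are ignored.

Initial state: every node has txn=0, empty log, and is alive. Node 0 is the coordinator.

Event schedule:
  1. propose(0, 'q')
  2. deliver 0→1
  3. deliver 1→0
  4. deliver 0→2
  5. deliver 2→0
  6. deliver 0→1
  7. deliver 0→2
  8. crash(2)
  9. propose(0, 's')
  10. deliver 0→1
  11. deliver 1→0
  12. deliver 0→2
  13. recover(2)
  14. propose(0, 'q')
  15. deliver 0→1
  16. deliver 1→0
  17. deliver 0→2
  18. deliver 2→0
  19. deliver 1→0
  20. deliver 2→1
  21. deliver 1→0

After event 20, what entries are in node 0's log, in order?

q

1. propose(0,'q'):  <0:coor t1 ->
2. deliver 0→1:  <1:part t1 ->
3. deliver 1→0:  nop
4. deliver 0→2:  <2:part t1 ->
5. deliver 2→0:  <0:coor t1 q>
6. deliver 0→1:  <1:part t1 q>
7. deliver 0→2:  <2:part t1 q>
8. crash(2):  <2:✗part t1 q>
9. propose(0,'s'):  <0:coor t2 q>
10. deliver 0→1:  <1:part t2 q>
11. deliver 1→0:  nop
12. deliver 0→2:  nop
13. recover(2):  <2:part t1 q>
14. propose(0,'q'):  <0:coor t3 q>
15. deliver 0→1:  <1:part t3 q>
16. deliver 1→0:  nop
17. deliver 0→2:  <2:part t2 q>
18. deliver 2→0:  nop
19. deliver 1→0:  nop
20. deliver 2→1:  nop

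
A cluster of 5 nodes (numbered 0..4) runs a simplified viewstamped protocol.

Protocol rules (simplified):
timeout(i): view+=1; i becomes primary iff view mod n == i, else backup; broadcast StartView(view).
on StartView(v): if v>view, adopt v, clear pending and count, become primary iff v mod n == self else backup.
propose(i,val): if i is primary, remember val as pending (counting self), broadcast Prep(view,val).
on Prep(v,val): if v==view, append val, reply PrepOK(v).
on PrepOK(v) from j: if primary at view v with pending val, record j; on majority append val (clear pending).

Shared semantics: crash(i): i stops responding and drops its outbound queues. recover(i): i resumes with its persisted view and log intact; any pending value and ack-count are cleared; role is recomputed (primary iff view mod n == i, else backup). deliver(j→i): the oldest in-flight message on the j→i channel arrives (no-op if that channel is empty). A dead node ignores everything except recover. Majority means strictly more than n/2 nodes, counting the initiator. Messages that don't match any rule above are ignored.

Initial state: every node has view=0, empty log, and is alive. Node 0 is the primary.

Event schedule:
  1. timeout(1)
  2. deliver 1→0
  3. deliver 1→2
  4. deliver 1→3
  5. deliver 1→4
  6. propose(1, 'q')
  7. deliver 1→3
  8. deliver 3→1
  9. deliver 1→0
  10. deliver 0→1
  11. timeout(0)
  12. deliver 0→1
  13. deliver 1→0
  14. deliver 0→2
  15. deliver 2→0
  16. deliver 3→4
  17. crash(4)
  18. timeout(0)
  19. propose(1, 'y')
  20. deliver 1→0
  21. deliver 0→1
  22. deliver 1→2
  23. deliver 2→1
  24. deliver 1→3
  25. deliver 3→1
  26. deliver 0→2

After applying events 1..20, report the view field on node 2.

2

[1] timeout(1) → N1(prim v1 [-])
[2] deliver 1→0 → N0(back v1 [-])
[3] deliver 1→2 → N2(back v1 [-])
[4] deliver 1→3 → N3(back v1 [-])
[5] deliver 1→4 → N4(back v1 [-])
[6] propose(1,'q') → ∅
[7] deliver 1→3 → N3(back v1 [q])
[8] deliver 3→1 → ∅
[9] deliver 1→0 → N0(back v1 [q])
[10] deliver 0→1 → N1(prim v1 [q])
[11] timeout(0) → N0(back v2 [q])
[12] deliver 0→1 → N1(back v2 [q])
[13] deliver 1→0 → ∅
[14] deliver 0→2 → N2(prim v2 [-])
[15] deliver 2→0 → ∅
[16] deliver 3→4 → ∅
[17] crash(4) → N4(✗back v1 [-])
[18] timeout(0) → N0(back v3 [q])
[19] propose(1,'y') → ∅
[20] deliver 1→0 → ∅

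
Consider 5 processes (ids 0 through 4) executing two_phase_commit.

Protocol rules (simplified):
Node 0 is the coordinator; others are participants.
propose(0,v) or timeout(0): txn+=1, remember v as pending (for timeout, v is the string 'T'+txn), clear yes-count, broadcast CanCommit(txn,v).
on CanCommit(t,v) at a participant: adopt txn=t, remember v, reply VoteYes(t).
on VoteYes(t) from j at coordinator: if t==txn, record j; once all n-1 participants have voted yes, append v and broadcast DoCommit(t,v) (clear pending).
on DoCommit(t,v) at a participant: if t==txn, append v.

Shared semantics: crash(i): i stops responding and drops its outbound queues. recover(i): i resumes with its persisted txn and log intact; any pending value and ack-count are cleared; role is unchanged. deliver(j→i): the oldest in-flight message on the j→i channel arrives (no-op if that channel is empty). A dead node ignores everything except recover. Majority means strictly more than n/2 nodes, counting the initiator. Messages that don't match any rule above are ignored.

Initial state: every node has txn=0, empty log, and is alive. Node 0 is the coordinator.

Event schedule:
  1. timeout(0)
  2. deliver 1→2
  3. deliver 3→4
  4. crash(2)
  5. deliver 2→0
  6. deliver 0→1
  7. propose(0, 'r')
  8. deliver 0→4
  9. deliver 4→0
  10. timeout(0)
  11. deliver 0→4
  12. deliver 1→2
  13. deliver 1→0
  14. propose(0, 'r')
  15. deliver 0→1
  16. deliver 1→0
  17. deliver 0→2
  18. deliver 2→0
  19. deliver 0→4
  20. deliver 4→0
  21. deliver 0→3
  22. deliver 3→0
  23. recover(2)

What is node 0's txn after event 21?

4

1. timeout(0):  <0:coor t1 ->
2. deliver 1→2:  nop
3. deliver 3→4:  nop
4. crash(2):  <2:✗part t0 ->
5. deliver 2→0:  nop
6. deliver 0→1:  <1:part t1 ->
7. propose(0,'r'):  <0:coor t2 ->
8. deliver 0→4:  <4:part t1 ->
9. deliver 4→0:  nop
10. timeout(0):  <0:coor t3 ->
11. deliver 0→4:  <4:part t2 ->
12. deliver 1→2:  nop
13. deliver 1→0:  nop
14. propose(0,'r'):  <0:coor t4 ->
15. deliver 0→1:  <1:part t2 ->
16. deliver 1→0:  nop
17. deliver 0→2:  nop
18. deliver 2→0:  nop
19. deliver 0→4:  <4:part t3 ->
20. deliver 4→0:  nop
21. deliver 0→3:  <3:part t1 ->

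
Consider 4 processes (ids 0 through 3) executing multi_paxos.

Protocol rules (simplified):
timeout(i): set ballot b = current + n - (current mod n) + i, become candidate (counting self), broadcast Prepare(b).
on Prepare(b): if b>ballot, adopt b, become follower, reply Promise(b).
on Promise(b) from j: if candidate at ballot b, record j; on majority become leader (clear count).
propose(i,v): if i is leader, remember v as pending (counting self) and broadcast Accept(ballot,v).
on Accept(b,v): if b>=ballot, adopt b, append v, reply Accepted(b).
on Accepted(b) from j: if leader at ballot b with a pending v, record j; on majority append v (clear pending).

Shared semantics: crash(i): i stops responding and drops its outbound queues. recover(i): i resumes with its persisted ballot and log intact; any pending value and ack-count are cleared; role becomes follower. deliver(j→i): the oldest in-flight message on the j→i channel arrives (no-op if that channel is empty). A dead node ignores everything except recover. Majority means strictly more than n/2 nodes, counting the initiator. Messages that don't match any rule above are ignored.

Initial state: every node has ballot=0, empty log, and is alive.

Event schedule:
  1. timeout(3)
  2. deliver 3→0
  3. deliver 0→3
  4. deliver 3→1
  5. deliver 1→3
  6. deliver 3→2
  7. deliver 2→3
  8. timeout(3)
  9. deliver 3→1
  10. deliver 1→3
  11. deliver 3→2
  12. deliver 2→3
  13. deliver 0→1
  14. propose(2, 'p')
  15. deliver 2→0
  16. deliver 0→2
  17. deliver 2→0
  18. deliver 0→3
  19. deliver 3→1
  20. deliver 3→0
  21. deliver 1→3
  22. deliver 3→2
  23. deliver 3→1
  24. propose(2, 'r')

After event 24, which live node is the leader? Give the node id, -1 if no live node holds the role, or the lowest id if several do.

[1] timeout(3) → N3(cand b7 [-])
[2] deliver 3→0 → N0(foll b7 [-])
[3] deliver 0→3 → ∅
[4] deliver 3→1 → N1(foll b7 [-])
[5] deliver 1→3 → N3(lead b7 [-])
[6] deliver 3→2 → N2(foll b7 [-])
[7] deliver 2→3 → ∅
[8] timeout(3) → N3(cand b11 [-])
[9] deliver 3→1 → N1(foll b11 [-])
[10] deliver 1→3 → ∅
[11] deliver 3→2 → N2(foll b11 [-])
[12] deliver 2→3 → N3(lead b11 [-])
[13] deliver 0→1 → ∅
[14] propose(2,'p') → ∅
[15] deliver 2→0 → ∅
[16] deliver 0→2 → ∅
[17] deliver 2→0 → ∅
[18] deliver 0→3 → ∅
[19] deliver 3→1 → ∅
[20] deliver 3→0 → N0(foll b11 [-])
[21] deliver 1→3 → ∅
[22] deliver 3→2 → ∅
[23] deliver 3→1 → ∅
[24] propose(2,'r') → ∅

3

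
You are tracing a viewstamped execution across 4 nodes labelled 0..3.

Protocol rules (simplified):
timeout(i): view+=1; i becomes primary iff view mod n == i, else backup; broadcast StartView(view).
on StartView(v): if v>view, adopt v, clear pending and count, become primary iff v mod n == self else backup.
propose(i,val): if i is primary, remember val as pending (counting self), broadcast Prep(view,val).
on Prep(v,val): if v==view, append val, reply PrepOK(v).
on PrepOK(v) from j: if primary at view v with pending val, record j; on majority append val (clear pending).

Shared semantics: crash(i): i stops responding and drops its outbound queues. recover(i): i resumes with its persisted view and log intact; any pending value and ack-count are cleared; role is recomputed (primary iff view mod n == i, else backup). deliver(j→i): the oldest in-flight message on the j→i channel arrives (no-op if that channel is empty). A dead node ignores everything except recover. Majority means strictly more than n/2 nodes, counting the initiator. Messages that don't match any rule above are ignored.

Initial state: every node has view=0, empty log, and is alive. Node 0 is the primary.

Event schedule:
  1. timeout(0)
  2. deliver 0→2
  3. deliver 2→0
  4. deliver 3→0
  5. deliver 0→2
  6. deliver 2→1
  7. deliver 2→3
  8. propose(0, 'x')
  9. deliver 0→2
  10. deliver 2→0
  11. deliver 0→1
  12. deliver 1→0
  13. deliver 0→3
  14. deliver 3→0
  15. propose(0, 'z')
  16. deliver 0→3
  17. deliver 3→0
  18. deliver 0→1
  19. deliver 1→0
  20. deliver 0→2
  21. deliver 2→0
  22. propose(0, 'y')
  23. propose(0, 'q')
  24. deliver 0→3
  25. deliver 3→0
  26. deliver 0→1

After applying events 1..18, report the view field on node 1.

1

e1 timeout(0): 0[back,v=1,-]
e2 deliver 0→2: 2[back,v=1,-]
e3 deliver 2→0: ·
e4 deliver 3→0: ·
e5 deliver 0→2: ·
e6 deliver 2→1: ·
e7 deliver 2→3: ·
e8 propose(0,'x'): ·
e9 deliver 0→2: ·
e10 deliver 2→0: ·
e11 deliver 0→1: 1[prim,v=1,-]
e12 deliver 1→0: ·
e13 deliver 0→3: 3[back,v=1,-]
e14 deliver 3→0: ·
e15 propose(0,'z'): ·
e16 deliver 0→3: ·
e17 deliver 3→0: ·
e18 deliver 0→1: ·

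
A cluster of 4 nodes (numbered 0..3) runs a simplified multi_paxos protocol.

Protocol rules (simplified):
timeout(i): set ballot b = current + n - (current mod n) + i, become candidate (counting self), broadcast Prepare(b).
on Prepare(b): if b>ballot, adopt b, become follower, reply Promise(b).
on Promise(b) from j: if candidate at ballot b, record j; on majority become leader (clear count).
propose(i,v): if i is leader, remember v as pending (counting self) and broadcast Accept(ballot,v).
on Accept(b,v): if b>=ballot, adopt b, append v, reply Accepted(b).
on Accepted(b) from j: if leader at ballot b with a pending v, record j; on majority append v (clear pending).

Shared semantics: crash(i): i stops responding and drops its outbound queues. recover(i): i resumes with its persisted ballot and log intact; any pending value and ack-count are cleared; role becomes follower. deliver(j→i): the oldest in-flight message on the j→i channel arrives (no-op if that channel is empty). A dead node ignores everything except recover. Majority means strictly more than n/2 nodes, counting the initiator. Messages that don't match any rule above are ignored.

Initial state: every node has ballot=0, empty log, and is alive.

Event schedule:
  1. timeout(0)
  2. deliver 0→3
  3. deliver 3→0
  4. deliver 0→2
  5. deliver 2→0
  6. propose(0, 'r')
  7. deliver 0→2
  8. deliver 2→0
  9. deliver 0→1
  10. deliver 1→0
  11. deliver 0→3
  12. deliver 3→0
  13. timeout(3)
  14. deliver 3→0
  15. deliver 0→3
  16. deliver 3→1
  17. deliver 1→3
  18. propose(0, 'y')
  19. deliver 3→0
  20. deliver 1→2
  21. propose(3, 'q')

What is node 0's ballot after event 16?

[1] timeout(0) → N0(cand b4 [-])
[2] deliver 0→3 → N3(foll b4 [-])
[3] deliver 3→0 → ∅
[4] deliver 0→2 → N2(foll b4 [-])
[5] deliver 2→0 → N0(lead b4 [-])
[6] propose(0,'r') → ∅
[7] deliver 0→2 → N2(foll b4 [r])
[8] deliver 2→0 → ∅
[9] deliver 0→1 → N1(foll b4 [-])
[10] deliver 1→0 → ∅
[11] deliver 0→3 → N3(foll b4 [r])
[12] deliver 3→0 → N0(lead b4 [r])
[13] timeout(3) → N3(cand b11 [r])
[14] deliver 3→0 → N0(foll b11 [r])
[15] deliver 0→3 → ∅
[16] deliver 3→1 → N1(foll b11 [-])

11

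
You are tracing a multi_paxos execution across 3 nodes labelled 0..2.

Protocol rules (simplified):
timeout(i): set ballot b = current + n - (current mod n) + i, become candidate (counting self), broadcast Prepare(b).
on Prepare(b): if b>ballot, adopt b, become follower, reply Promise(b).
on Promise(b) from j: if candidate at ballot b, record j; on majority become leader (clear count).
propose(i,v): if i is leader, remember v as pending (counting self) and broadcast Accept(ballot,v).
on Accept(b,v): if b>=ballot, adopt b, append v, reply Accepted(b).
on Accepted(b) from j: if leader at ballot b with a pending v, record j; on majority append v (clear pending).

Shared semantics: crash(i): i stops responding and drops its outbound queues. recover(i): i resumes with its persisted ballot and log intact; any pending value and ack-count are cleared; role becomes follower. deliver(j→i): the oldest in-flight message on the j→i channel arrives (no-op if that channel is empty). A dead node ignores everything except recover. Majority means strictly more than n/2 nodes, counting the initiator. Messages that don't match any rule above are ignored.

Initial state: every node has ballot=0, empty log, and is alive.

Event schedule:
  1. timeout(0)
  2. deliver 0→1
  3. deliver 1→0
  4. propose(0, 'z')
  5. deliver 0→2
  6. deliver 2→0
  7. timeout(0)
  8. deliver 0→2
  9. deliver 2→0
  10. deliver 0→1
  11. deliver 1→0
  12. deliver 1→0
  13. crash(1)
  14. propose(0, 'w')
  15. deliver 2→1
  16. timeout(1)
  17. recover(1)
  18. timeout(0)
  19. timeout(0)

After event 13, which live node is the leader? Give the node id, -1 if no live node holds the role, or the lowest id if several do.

step 1 timeout(0): 0={cand,b=3,log=-}
step 2 deliver 0→1: 1={foll,b=3,log=-}
step 3 deliver 1→0: 0={lead,b=3,log=-}
step 4 propose(0,'z'): —
step 5 deliver 0→2: 2={foll,b=3,log=-}
step 6 deliver 2→0: —
step 7 timeout(0): 0={cand,b=6,log=-}
step 8 deliver 0→2: 2={foll,b=3,log=z}
step 9 deliver 2→0: —
step 10 deliver 0→1: 1={foll,b=3,log=z}
step 11 deliver 1→0: —
step 12 deliver 1→0: —
step 13 crash(1): 1={✗foll,b=3,log=z}

-1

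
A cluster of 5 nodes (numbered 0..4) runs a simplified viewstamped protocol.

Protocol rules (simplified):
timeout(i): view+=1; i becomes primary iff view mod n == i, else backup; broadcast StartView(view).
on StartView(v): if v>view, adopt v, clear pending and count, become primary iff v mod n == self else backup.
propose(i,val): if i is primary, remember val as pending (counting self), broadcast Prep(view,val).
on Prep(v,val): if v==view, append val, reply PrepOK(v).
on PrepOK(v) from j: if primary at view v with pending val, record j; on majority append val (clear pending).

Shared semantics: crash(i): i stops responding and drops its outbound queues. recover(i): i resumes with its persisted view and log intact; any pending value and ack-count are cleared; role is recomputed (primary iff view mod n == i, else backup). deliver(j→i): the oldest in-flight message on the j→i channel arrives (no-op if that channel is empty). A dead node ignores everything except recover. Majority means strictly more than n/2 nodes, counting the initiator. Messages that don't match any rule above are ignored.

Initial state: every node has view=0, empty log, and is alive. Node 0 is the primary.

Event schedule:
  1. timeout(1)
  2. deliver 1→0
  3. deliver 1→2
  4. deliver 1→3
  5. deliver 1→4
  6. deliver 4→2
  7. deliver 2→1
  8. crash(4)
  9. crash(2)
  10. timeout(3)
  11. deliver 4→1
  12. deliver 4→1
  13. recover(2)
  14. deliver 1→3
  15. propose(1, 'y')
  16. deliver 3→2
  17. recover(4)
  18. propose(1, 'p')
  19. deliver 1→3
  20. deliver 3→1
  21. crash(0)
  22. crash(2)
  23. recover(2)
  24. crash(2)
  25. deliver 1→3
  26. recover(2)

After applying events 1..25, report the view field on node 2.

1. timeout(1):  <1:prim v1 ->
2. deliver 1→0:  <0:back v1 ->
3. deliver 1→2:  <2:back v1 ->
4. deliver 1→3:  <3:back v1 ->
5. deliver 1→4:  <4:back v1 ->
6. deliver 4→2:  nop
7. deliver 2→1:  nop
8. crash(4):  <4:✗back v1 ->
9. crash(2):  <2:✗back v1 ->
10. timeout(3):  <3:back v2 ->
11. deliver 4→1:  nop
12. deliver 4→1:  nop
13. recover(2):  <2:back v1 ->
14. deliver 1→3:  nop
15. propose(1,'y'):  nop
16. deliver 3→2:  <2:prim v2 ->
17. recover(4):  <4:back v1 ->
18. propose(1,'p'):  nop
19. deliver 1→3:  nop
20. deliver 3→1:  <1:back v2 ->
21. crash(0):  <0:✗back v1 ->
22. crash(2):  <2:✗prim v2 ->
23. recover(2):  <2:prim v2 ->
24. crash(2):  <2:✗prim v2 ->
25. deliver 1→3:  nop

2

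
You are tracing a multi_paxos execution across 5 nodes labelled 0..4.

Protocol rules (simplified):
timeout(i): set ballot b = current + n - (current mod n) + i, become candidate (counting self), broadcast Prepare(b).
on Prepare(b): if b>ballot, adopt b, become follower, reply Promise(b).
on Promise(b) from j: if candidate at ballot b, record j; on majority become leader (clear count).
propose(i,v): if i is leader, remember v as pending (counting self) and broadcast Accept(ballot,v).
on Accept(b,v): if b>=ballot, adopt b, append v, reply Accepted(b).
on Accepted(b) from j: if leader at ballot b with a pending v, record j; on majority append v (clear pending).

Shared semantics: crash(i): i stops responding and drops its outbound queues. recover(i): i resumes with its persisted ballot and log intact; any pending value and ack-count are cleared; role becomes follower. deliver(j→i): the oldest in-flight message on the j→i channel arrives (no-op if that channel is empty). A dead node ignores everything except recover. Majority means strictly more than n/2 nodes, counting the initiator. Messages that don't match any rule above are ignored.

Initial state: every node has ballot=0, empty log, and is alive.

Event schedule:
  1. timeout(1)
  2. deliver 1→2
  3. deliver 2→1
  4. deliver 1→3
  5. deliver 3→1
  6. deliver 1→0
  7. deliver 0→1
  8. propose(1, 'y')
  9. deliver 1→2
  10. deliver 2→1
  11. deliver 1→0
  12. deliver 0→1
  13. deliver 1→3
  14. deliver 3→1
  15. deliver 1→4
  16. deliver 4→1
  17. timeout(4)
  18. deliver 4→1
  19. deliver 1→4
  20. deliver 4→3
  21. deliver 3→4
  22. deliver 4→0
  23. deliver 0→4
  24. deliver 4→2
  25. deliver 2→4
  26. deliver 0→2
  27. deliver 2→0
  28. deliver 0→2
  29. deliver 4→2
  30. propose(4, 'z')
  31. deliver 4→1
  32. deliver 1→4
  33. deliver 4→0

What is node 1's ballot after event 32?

14

[1] timeout(1) → N1(cand b6 [-])
[2] deliver 1→2 → N2(foll b6 [-])
[3] deliver 2→1 → ∅
[4] deliver 1→3 → N3(foll b6 [-])
[5] deliver 3→1 → N1(lead b6 [-])
[6] deliver 1→0 → N0(foll b6 [-])
[7] deliver 0→1 → ∅
[8] propose(1,'y') → ∅
[9] deliver 1→2 → N2(foll b6 [y])
[10] deliver 2→1 → ∅
[11] deliver 1→0 → N0(foll b6 [y])
[12] deliver 0→1 → N1(lead b6 [y])
[13] deliver 1→3 → N3(foll b6 [y])
[14] deliver 3→1 → ∅
[15] deliver 1→4 → N4(foll b6 [-])
[16] deliver 4→1 → ∅
[17] timeout(4) → N4(cand b14 [-])
[18] deliver 4→1 → N1(foll b14 [y])
[19] deliver 1→4 → ∅
[20] deliver 4→3 → N3(foll b14 [y])
[21] deliver 3→4 → ∅
[22] deliver 4→0 → N0(foll b14 [y])
[23] deliver 0→4 → N4(lead b14 [-])
[24] deliver 4→2 → N2(foll b14 [y])
[25] deliver 2→4 → ∅
[26] deliver 0→2 → ∅
[27] deliver 2→0 → ∅
[28] deliver 0→2 → ∅
[29] deliver 4→2 → ∅
[30] propose(4,'z') → ∅
[31] deliver 4→1 → N1(foll b14 [y,z])
[32] deliver 1→4 → ∅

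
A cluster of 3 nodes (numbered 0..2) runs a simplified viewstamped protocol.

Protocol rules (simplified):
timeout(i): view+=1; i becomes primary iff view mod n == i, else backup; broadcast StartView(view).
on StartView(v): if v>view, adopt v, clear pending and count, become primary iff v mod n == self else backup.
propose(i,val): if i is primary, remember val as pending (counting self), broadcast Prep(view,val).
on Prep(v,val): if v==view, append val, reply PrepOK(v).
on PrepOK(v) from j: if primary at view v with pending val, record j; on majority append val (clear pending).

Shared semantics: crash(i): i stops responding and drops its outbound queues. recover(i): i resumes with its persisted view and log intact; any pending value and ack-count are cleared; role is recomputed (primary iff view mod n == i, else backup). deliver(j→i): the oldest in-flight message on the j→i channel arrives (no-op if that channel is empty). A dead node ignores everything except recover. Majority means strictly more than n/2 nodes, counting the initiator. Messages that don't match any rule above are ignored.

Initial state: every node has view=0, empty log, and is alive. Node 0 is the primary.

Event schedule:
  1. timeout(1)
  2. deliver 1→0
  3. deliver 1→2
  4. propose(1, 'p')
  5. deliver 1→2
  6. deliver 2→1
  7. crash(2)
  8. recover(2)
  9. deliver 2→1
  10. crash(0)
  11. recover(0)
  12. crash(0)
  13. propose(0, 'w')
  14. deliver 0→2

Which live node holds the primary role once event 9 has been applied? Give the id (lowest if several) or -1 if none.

1

e1 timeout(1): 1[prim,v=1,-]
e2 deliver 1→0: 0[back,v=1,-]
e3 deliver 1→2: 2[back,v=1,-]
e4 propose(1,'p'): ·
e5 deliver 1→2: 2[back,v=1,p]
e6 deliver 2→1: 1[prim,v=1,p]
e7 crash(2): 2[✗back,v=1,p]
e8 recover(2): 2[back,v=1,p]
e9 deliver 2→1: ·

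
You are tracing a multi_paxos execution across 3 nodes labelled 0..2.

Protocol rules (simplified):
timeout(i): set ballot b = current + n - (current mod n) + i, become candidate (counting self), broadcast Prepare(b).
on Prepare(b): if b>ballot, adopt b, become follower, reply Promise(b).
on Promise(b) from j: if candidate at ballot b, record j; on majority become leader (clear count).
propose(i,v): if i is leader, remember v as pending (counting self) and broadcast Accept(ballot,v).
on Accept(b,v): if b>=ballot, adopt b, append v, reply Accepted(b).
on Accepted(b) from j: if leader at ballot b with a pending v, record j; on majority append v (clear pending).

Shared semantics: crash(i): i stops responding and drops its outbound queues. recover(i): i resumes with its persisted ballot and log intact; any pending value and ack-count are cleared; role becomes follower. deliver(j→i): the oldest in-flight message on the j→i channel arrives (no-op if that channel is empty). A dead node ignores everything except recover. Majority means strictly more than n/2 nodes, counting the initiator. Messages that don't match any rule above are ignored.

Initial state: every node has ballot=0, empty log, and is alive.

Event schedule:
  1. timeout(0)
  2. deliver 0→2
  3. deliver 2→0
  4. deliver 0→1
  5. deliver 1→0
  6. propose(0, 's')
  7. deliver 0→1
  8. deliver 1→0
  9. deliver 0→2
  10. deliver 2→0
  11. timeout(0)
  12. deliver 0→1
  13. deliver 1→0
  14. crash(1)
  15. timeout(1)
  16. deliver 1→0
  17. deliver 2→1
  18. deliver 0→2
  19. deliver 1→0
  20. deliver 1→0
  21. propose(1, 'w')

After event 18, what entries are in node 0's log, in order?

s

1. timeout(0):  <0:cand b3 ->
2. deliver 0→2:  <2:foll b3 ->
3. deliver 2→0:  <0:lead b3 ->
4. deliver 0→1:  <1:foll b3 ->
5. deliver 1→0:  nop
6. propose(0,'s'):  nop
7. deliver 0→1:  <1:foll b3 s>
8. deliver 1→0:  <0:lead b3 s>
9. deliver 0→2:  <2:foll b3 s>
10. deliver 2→0:  nop
11. timeout(0):  <0:cand b6 s>
12. deliver 0→1:  <1:foll b6 s>
13. deliver 1→0:  <0:lead b6 s>
14. crash(1):  <1:✗foll b6 s>
15. timeout(1):  nop
16. deliver 1→0:  nop
17. deliver 2→1:  nop
18. deliver 0→2:  <2:foll b6 s>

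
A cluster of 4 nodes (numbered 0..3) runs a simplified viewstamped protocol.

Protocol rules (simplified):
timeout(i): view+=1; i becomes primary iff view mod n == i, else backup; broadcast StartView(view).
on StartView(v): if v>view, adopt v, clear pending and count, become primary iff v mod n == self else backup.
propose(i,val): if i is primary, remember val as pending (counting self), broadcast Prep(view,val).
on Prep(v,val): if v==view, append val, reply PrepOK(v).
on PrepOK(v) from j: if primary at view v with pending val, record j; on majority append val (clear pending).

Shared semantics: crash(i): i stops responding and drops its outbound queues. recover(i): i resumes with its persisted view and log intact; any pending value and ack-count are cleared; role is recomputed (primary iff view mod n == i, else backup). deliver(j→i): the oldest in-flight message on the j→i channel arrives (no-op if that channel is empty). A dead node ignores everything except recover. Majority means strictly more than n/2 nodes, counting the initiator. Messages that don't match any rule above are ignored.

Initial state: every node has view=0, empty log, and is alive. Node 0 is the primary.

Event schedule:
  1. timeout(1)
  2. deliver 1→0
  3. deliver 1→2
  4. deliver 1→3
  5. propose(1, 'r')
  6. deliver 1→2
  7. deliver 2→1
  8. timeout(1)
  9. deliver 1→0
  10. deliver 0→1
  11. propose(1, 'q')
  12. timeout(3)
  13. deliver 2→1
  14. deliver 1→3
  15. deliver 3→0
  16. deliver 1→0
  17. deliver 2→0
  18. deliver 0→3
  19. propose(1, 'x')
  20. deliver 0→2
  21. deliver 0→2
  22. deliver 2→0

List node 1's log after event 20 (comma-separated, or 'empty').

empty

after 1 — timeout(1): n1:prim/v1/[-]
after 2 — deliver 1→0: n0:back/v1/[-]
after 3 — deliver 1→2: n2:back/v1/[-]
after 4 — deliver 1→3: n3:back/v1/[-]
after 5 — propose(1,'r'): ·
after 6 — deliver 1→2: n2:back/v1/[r]
after 7 — deliver 2→1: ·
after 8 — timeout(1): n1:back/v2/[-]
after 9 — deliver 1→0: n0:back/v1/[r]
after 10 — deliver 0→1: ·
after 11 — propose(1,'q'): ·
after 12 — timeout(3): n3:back/v2/[-]
after 13 — deliver 2→1: ·
after 14 — deliver 1→3: ·
after 15 — deliver 3→0: n0:back/v2/[r]
after 16 — deliver 1→0: ·
after 17 — deliver 2→0: ·
after 18 — deliver 0→3: ·
after 19 — propose(1,'x'): ·
after 20 — deliver 0→2: ·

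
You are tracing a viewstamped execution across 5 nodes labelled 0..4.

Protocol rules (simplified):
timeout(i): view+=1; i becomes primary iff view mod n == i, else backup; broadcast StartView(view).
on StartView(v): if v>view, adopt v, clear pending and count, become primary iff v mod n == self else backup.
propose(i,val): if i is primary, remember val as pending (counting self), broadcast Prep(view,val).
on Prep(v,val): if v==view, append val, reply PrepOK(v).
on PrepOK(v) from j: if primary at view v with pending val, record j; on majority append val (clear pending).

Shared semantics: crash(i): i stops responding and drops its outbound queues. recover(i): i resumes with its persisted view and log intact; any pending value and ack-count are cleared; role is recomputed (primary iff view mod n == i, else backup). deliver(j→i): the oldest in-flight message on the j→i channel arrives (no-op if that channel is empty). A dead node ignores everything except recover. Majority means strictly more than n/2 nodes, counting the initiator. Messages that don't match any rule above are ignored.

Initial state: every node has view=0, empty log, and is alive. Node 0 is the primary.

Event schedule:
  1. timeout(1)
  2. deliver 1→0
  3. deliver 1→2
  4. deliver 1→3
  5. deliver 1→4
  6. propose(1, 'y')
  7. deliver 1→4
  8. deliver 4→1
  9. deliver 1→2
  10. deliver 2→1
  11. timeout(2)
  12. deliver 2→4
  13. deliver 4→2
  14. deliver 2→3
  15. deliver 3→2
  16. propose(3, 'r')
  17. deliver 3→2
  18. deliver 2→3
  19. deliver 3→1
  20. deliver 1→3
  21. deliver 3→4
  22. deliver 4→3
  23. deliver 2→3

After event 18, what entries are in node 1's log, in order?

[1] timeout(1) → N1(prim v1 [-])
[2] deliver 1→0 → N0(back v1 [-])
[3] deliver 1→2 → N2(back v1 [-])
[4] deliver 1→3 → N3(back v1 [-])
[5] deliver 1→4 → N4(back v1 [-])
[6] propose(1,'y') → ∅
[7] deliver 1→4 → N4(back v1 [y])
[8] deliver 4→1 → ∅
[9] deliver 1→2 → N2(back v1 [y])
[10] deliver 2→1 → N1(prim v1 [y])
[11] timeout(2) → N2(prim v2 [y])
[12] deliver 2→4 → N4(back v2 [y])
[13] deliver 4→2 → ∅
[14] deliver 2→3 → N3(back v2 [-])
[15] deliver 3→2 → ∅
[16] propose(3,'r') → ∅
[17] deliver 3→2 → ∅
[18] deliver 2→3 → ∅

y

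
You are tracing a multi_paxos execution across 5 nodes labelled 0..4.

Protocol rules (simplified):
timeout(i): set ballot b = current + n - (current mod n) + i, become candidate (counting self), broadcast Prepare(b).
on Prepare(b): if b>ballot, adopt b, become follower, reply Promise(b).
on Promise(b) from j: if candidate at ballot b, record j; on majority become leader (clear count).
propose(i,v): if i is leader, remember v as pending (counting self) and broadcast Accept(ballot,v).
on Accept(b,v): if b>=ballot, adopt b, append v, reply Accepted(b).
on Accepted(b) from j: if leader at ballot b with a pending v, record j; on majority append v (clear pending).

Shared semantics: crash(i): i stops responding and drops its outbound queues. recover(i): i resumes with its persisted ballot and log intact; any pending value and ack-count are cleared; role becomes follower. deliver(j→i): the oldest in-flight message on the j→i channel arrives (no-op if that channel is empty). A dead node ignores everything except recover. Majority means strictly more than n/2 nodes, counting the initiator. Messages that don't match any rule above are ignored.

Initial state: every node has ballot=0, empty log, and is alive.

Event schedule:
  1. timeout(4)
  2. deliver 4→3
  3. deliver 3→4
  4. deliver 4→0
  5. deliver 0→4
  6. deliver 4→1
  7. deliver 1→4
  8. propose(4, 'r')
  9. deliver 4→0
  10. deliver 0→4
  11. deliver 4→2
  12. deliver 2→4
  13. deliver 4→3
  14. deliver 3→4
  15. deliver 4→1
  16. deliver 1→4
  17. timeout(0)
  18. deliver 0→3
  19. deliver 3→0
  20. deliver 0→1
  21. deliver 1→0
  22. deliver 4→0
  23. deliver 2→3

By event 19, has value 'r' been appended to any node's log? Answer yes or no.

after 1 — timeout(4): n4:cand/b9/[-]
after 2 — deliver 4→3: n3:foll/b9/[-]
after 3 — deliver 3→4: ·
after 4 — deliver 4→0: n0:foll/b9/[-]
after 5 — deliver 0→4: n4:lead/b9/[-]
after 6 — deliver 4→1: n1:foll/b9/[-]
after 7 — deliver 1→4: ·
after 8 — propose(4,'r'): ·
after 9 — deliver 4→0: n0:foll/b9/[r]
after 10 — deliver 0→4: ·
after 11 — deliver 4→2: n2:foll/b9/[-]
after 12 — deliver 2→4: ·
after 13 — deliver 4→3: n3:foll/b9/[r]
after 14 — deliver 3→4: n4:lead/b9/[r]
after 15 — deliver 4→1: n1:foll/b9/[r]
after 16 — deliver 1→4: ·
after 17 — timeout(0): n0:cand/b10/[r]
after 18 — deliver 0→3: n3:foll/b10/[r]
after 19 — deliver 3→0: ·

yes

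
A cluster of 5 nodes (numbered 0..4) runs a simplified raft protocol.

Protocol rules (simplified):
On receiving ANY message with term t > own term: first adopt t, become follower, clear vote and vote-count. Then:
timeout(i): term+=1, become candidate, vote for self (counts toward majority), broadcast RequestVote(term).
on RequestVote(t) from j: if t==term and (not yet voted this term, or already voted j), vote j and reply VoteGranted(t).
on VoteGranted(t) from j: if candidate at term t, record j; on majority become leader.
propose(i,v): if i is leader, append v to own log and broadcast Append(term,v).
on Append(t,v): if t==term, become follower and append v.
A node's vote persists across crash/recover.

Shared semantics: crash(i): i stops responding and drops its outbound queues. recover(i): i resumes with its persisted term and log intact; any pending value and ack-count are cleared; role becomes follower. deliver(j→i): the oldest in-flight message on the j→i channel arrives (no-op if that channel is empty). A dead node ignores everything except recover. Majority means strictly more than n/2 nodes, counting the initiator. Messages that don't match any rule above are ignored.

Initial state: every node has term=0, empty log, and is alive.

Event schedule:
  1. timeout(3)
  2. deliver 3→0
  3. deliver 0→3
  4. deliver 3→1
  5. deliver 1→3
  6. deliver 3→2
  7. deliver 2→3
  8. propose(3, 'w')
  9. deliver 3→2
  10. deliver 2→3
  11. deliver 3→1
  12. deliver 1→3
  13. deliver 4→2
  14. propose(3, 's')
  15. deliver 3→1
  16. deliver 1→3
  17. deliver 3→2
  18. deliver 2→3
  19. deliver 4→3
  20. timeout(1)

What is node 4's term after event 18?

e1 timeout(3): 3[cand,t=1,-]
e2 deliver 3→0: 0[foll,t=1,-]
e3 deliver 0→3: ·
e4 deliver 3→1: 1[foll,t=1,-]
e5 deliver 1→3: 3[lead,t=1,-]
e6 deliver 3→2: 2[foll,t=1,-]
e7 deliver 2→3: ·
e8 propose(3,'w'): 3[lead,t=1,w]
e9 deliver 3→2: 2[foll,t=1,w]
e10 deliver 2→3: ·
e11 deliver 3→1: 1[foll,t=1,w]
e12 deliver 1→3: ·
e13 deliver 4→2: ·
e14 propose(3,'s'): 3[lead,t=1,w,s]
e15 deliver 3→1: 1[foll,t=1,w,s]
e16 deliver 1→3: ·
e17 deliver 3→2: 2[foll,t=1,w,s]
e18 deliver 2→3: ·

0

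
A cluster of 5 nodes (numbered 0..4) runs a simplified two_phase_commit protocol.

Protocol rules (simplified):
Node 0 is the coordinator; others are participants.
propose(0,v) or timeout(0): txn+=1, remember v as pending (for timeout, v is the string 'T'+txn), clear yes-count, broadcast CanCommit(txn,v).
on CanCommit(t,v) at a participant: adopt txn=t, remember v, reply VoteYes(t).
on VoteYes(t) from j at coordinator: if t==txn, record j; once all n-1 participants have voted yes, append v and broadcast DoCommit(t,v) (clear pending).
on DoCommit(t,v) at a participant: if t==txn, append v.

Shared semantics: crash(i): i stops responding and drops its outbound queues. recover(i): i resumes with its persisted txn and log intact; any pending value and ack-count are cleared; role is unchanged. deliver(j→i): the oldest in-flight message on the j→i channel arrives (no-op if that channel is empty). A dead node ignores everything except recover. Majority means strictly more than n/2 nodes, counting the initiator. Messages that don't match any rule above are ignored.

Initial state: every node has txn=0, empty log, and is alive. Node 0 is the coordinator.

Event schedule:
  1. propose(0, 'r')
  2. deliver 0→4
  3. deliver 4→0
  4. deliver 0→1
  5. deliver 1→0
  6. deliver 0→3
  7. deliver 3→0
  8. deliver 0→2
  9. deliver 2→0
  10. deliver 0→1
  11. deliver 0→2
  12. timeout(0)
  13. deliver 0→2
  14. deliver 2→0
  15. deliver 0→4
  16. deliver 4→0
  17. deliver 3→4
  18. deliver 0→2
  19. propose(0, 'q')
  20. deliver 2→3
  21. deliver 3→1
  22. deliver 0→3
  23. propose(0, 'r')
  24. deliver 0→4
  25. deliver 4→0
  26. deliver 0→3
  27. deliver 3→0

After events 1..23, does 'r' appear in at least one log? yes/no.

yes

[1] propose(0,'r') → N0(coor t1 [-])
[2] deliver 0→4 → N4(part t1 [-])
[3] deliver 4→0 → ∅
[4] deliver 0→1 → N1(part t1 [-])
[5] deliver 1→0 → ∅
[6] deliver 0→3 → N3(part t1 [-])
[7] deliver 3→0 → ∅
[8] deliver 0→2 → N2(part t1 [-])
[9] deliver 2→0 → N0(coor t1 [r])
[10] deliver 0→1 → N1(part t1 [r])
[11] deliver 0→2 → N2(part t1 [r])
[12] timeout(0) → N0(coor t2 [r])
[13] deliver 0→2 → N2(part t2 [r])
[14] deliver 2→0 → ∅
[15] deliver 0→4 → N4(part t1 [r])
[16] deliver 4→0 → ∅
[17] deliver 3→4 → ∅
[18] deliver 0→2 → ∅
[19] propose(0,'q') → N0(coor t3 [r])
[20] deliver 2→3 → ∅
[21] deliver 3→1 → ∅
[22] deliver 0→3 → N3(part t1 [r])
[23] propose(0,'r') → N0(coor t4 [r])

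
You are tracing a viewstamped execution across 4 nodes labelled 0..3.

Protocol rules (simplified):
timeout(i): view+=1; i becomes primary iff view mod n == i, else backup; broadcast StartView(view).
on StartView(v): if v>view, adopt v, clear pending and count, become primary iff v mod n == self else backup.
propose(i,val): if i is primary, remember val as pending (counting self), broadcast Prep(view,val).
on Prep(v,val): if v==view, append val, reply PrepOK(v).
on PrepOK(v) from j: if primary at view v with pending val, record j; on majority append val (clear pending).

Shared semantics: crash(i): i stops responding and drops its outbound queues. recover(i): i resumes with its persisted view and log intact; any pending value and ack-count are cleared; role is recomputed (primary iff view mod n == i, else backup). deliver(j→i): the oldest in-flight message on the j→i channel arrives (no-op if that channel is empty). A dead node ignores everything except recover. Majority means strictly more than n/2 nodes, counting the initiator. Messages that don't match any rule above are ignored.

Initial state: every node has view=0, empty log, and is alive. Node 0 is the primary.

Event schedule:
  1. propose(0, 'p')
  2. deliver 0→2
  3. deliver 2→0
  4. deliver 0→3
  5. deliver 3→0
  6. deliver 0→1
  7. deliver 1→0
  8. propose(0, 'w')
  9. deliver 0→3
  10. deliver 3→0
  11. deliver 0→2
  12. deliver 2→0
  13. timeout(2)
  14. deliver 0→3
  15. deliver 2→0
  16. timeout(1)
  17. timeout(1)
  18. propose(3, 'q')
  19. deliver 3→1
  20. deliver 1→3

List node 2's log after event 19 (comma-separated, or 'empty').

p,w

e1 propose(0,'p'): ·
e2 deliver 0→2: 2[back,v=0,p]
e3 deliver 2→0: ·
e4 deliver 0→3: 3[back,v=0,p]
e5 deliver 3→0: 0[prim,v=0,p]
e6 deliver 0→1: 1[back,v=0,p]
e7 deliver 1→0: ·
e8 propose(0,'w'): ·
e9 deliver 0→3: 3[back,v=0,p,w]
e10 deliver 3→0: ·
e11 deliver 0→2: 2[back,v=0,p,w]
e12 deliver 2→0: 0[prim,v=0,p,w]
e13 timeout(2): 2[back,v=1,p,w]
e14 deliver 0→3: ·
e15 deliver 2→0: 0[back,v=1,p,w]
e16 timeout(1): 1[prim,v=1,p]
e17 timeout(1): 1[back,v=2,p]
e18 propose(3,'q'): ·
e19 deliver 3→1: ·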